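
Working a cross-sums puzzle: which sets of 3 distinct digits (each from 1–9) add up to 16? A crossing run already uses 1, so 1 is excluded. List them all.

3 distinct digits from 1–9 sum between 6 and 24.
Dropping sets that contain 1.

{2,5,9}; {2,6,8}; {3,4,9}; {3,5,8}; {3,6,7}; {4,5,7}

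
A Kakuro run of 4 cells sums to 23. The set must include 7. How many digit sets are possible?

4 distinct digits from 1–9 sum between 10 and 30.
Keeping only sets containing 7.
Enumerating: {1,6,7,9}, {2,5,7,9}, {2,6,7,8}, {3,4,7,9}, {3,5,7,8}.

5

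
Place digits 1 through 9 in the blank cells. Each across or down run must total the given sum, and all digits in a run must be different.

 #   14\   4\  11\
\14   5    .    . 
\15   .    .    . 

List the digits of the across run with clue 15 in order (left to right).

9 1 5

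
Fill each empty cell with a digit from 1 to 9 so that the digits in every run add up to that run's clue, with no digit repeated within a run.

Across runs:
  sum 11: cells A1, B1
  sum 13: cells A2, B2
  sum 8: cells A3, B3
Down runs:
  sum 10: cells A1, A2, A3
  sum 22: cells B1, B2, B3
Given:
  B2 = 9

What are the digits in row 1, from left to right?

A2 = 13 − 9 = 4 completes the 13 across.
A1 = 5: the only remaining digit allowed by both the 11 across and the 10 down.
B1 = 11 − 5 = 6 completes the 11 across.
A3 = 10 − 9 = 1 completes the 10 down.
B3 = 8 − 1 = 7 completes the 8 across.

5 6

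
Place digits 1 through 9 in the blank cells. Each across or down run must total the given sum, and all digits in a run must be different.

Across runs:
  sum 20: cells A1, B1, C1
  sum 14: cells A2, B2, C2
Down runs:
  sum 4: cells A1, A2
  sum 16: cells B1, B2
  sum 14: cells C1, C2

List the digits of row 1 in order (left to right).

3 9 8

4 in 2 cells must be {1,3}; 16 in 2 cells must be {7,9}.
The 20 across and the 4 down share only 3, so A1 = 3.
Given what's placed, B1 must be 9 to fit the 20 across and 16 down.
C1 = 20 − 12 = 8 completes the 20 across.
A2 = 4 − 3 = 1 completes the 4 down.
B2 = 16 − 9 = 7 completes the 16 down.
C2 = 14 − 8 = 6 completes the 14 across.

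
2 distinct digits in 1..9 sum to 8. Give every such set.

{1,7}; {2,6}; {3,5}

2 distinct digits from 1–9 sum between 3 and 17.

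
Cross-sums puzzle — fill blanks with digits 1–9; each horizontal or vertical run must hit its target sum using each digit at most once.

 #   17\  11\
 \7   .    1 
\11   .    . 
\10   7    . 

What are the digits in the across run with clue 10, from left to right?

7, 3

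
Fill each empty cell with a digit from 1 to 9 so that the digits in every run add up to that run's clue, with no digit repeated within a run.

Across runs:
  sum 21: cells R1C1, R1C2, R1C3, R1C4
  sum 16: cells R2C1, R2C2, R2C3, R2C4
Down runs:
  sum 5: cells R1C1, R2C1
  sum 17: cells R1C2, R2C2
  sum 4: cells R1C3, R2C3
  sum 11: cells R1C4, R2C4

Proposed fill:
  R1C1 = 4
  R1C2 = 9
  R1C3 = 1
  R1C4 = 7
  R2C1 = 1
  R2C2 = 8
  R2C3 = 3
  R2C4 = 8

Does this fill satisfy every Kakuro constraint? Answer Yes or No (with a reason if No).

No — the across run R2C1–R2C4 sums to 20, not 16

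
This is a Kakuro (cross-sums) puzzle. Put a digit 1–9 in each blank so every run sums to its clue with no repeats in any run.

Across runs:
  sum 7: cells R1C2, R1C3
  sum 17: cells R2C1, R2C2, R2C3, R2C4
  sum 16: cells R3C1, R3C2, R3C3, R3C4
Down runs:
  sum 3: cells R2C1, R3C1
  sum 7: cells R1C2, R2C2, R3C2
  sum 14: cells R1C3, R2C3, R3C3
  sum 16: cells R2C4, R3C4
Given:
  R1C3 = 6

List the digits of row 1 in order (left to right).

3 in 2 cells must be {1,2}; 7 in 3 cells must be {1,2,4}; 16 in 2 cells must be {7,9}.
R1C2 = 7 − 6 = 1 completes the 7 across.

1, 6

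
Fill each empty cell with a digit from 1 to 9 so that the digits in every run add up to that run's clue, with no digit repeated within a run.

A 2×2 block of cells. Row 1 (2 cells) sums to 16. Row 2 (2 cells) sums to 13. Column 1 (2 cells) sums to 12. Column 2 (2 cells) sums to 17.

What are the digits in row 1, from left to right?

7 9

16 in 2 cells must be {7,9}; 17 in 2 cells must be {8,9}.
The 16 across and the 17 down share only 9, so (1,2) = 9.
(2,2) = 17 − 9 = 8 completes the 17 down.
(1,1) = 16 − 9 = 7 completes the 16 across.
(2,1) = 13 − 8 = 5 completes the 13 across.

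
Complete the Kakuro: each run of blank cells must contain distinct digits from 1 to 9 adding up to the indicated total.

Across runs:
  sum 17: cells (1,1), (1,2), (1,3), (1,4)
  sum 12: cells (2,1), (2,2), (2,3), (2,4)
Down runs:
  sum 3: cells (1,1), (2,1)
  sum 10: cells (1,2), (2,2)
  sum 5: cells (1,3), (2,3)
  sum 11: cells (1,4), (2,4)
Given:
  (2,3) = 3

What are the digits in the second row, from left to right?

3 in 2 cells must be {1,2}.
(1,3) = 5 − 3 = 2 completes the 5 down.
Given what's placed, (1,1) must be 1 to fit the 17 across and 3 down.
(2,1) = 3 − 1 = 2 completes the 3 down.
(2,4) = 6: the only remaining digit allowed by both the 12 across and the 11 down.
(1,4) = 11 − 6 = 5 completes the 11 down.
(2,2) = 12 − 11 = 1 completes the 12 across.
(1,2) = 17 − 8 = 9 completes the 17 across.

2 1 3 6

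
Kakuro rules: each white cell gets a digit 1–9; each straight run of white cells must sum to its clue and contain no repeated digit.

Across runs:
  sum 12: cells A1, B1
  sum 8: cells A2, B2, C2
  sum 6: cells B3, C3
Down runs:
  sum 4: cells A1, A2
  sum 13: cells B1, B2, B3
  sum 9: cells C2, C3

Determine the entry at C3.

4 in 2 cells must be {1,3}.
The 12 across and the 4 down share only 3, so A1 = 3.
B1 = 12 − 3 = 9 completes the 12 across.
A2 = 4 − 3 = 1 completes the 4 down.
B2 = 3: the only remaining digit allowed by both the 8 across and the 13 down.
C2 = 8 − 4 = 4 completes the 8 across.
B3 = 13 − 12 = 1 completes the 13 down.
C3 = 6 − 1 = 5 completes the 6 across.

5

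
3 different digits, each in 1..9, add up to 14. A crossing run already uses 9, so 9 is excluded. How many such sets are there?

3 distinct digits from 1–9 sum between 6 and 24.
Dropping sets that contain 9.
Enumerating: {1,5,8}, {1,6,7}, {2,4,8}, {2,5,7}, {3,4,7}, {3,5,6}.

6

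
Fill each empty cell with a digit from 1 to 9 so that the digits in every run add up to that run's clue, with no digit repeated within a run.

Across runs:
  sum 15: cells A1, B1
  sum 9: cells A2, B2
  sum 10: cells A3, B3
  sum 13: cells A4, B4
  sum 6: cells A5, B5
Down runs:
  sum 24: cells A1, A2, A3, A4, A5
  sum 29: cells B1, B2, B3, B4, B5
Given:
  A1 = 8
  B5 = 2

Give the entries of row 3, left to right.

1 9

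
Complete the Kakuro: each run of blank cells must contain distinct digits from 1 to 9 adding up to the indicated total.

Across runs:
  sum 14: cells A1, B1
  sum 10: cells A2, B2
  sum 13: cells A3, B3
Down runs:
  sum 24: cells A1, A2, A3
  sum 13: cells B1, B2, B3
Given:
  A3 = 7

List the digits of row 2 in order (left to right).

8, 2

24 in 3 cells must be {7,8,9}.
B3 = 13 − 7 = 6 completes the 13 across.
B1 = 5: the only remaining digit allowed by both the 14 across and the 13 down.
B2 = 13 − 11 = 2 completes the 13 down.
A1 = 14 − 5 = 9 completes the 14 across.
A2 = 10 − 2 = 8 completes the 10 across.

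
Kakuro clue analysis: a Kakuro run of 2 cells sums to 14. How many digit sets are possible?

2

2 distinct digits from 1–9 sum between 3 and 17.
Enumerating: {5,9}, {6,8}.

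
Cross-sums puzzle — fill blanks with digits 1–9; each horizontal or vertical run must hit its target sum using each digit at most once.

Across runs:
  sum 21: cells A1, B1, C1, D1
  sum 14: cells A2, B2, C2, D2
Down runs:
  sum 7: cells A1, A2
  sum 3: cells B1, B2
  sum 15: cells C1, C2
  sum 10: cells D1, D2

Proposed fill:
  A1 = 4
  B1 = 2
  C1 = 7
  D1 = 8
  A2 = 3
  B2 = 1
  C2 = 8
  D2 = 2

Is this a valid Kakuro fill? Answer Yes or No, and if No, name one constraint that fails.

Across: 4+2+7+8=21; 3+1+8+2=14. Down: 4+3=7; 2+1=3; 7+8=15; 8+2=10. No digit repeats within any run.

Yes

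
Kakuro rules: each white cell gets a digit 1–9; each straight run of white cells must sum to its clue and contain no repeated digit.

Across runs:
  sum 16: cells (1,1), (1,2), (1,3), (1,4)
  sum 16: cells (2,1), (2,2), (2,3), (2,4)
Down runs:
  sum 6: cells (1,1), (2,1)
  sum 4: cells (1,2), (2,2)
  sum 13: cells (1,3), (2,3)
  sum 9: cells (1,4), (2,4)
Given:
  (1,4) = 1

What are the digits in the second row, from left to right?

4 in 2 cells must be {1,3}.
(1,2) = 3: the only remaining digit allowed by both the 16 across and the 4 down.
(2,2) = 4 − 3 = 1 completes the 4 down.
(2,4) = 9 − 1 = 8 completes the 9 down.
Nothing is forced directly, so branch on (2,3), whose candidates are 4 or 5. If (2,3) = 4: then (1,3) would have to be in {4,5,7,8} for the 16 across but in {9} for the 13 down — contradiction. So (2,3) = 5.
(1,3) = 13 − 5 = 8 completes the 13 down.
(2,1) = 16 − 14 = 2 completes the 16 across.
(1,1) = 16 − 12 = 4 completes the 16 across.

2 1 5 8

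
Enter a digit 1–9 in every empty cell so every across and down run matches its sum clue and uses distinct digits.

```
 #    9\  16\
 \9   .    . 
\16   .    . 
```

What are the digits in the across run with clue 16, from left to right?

16 in 2 cells must be {7,9}.
The 9 across and the 16 down share only 7, so R1C2 = 7.
The 16 across and the 9 down share only 7, so R2C1 = 7.
R2C2 = 16 − 7 = 9 completes the 16 across.
R1C1 = 9 − 7 = 2 completes the 9 across.

7, 9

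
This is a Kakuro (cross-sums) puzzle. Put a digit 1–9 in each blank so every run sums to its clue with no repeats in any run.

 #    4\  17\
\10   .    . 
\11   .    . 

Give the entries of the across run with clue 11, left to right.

3 8

4 in 2 cells must be {1,3}; 17 in 2 cells must be {8,9}.
The 11 across and the 4 down share only 3, so R2C1 = 3.
R2C2 = 11 − 3 = 8 completes the 11 across.
R1C1 = 4 − 3 = 1 completes the 4 down.
R1C2 = 10 − 1 = 9 completes the 10 across.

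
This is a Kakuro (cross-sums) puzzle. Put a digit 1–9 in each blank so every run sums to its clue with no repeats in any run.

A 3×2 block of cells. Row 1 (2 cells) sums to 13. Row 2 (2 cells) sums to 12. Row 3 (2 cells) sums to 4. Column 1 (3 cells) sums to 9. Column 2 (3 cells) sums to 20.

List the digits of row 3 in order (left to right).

1, 3

4 in 2 cells must be {1,3}.
The 4 across and the 20 down share only 3, so (3,2) = 3.
(3,1) = 4 − 3 = 1 completes the 4 across.
Nothing is forced directly, so branch on (1,1), whose candidates are 5 or 6. If (1,1) = 6: then (1,2) would have to be in {7} for the 13 across but in {8,9} for the 20 down — contradiction. So (1,1) = 5.
(1,2) = 13 − 5 = 8 completes the 13 across.
(2,1) = 9 − 6 = 3 completes the 9 down.
(2,2) = 12 − 3 = 9 completes the 12 across.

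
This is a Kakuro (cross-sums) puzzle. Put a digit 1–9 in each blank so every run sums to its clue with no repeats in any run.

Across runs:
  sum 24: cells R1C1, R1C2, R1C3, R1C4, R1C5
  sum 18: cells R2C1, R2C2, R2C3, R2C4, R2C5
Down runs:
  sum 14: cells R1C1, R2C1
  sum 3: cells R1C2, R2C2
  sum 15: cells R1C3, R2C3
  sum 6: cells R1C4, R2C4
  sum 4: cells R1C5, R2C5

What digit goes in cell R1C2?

3 in 2 cells must be {1,2}; 4 in 2 cells must be {1,3}.
Nothing is forced directly, so branch on R2C1, whose candidates are 5 or 6 or 8. If R2C1 = 6: that forces R1C1 = 8, after which R2C3 would have to be in {1,2,4,5} for the 18 across but in {6,7,8,9} for the 15 down — contradiction. If R2C1 = 8: that forces R1C1 = 6, after which R2C3 would have to be in {1,2,3,4} for the 18 across but in {6,7,8,9} for the 15 down — contradiction. So R2C1 = 5.
R1C1 = 14 − 5 = 9 completes the 14 down.
Nothing is forced directly, so branch on R2C3, whose candidates are 6 or 7. If R2C3 = 6: then R1C3 would have to be in {1,2,3,4,5,6,7,8} for the 24 across but in {9} for the 15 down — contradiction. So R2C3 = 7.
R1C3 = 15 − 7 = 8 completes the 15 down.
R1C5 = 1: the only remaining digit allowed by both the 24 across and the 4 down.
R2C5 = 4 − 1 = 3 completes the 4 down.
Given what's placed, R1C2 must be 2 to fit the 24 across and 3 down.

2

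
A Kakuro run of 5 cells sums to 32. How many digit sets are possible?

5 distinct digits from 1–9 sum between 15 and 35.
Enumerating: {2,6,7,8,9}, {3,5,7,8,9}, {4,5,6,8,9}.

3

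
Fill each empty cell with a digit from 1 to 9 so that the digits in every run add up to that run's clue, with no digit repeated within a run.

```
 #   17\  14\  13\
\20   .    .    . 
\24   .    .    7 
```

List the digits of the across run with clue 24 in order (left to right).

24 in 3 cells must be {7,8,9}; 17 in 2 cells must be {8,9}.
R1C3 = 13 − 7 = 6 completes the 13 down.
Given what's placed, R1C1 must be 9 to fit the 20 across and 17 down.
R1C2 = 20 − 15 = 5 completes the 20 across.
R2C1 = 17 − 9 = 8 completes the 17 down.
R2C2 = 24 − 15 = 9 completes the 24 across.

8 9 7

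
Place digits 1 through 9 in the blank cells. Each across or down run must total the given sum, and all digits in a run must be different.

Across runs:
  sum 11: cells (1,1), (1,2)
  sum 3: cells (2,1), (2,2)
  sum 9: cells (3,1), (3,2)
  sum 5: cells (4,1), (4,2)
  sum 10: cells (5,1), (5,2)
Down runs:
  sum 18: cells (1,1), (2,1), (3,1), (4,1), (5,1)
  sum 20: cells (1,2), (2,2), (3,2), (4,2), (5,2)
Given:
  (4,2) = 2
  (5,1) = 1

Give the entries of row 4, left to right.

3 2

3 in 2 cells must be {1,2}.
Given what's placed, (2,1) must be 2 to fit the 3 across and 18 down.
(2,2) = 3 − 2 = 1 completes the 3 across.
(4,1) = 5 − 2 = 3 completes the 5 across.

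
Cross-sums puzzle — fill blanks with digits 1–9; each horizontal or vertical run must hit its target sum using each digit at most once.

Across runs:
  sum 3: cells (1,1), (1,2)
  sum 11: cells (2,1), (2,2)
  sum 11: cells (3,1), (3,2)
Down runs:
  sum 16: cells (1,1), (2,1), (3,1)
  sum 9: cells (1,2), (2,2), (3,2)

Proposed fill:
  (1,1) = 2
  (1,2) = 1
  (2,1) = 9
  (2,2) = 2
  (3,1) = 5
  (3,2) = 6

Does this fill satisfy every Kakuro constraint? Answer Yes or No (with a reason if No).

Across: 2+1=3; 9+2=11; 5+6=11. Down: 2+9+5=16; 1+2+6=9. No digit repeats within any run.

Yes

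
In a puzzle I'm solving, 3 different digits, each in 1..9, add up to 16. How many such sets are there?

3 distinct digits from 1–9 sum between 6 and 24.

8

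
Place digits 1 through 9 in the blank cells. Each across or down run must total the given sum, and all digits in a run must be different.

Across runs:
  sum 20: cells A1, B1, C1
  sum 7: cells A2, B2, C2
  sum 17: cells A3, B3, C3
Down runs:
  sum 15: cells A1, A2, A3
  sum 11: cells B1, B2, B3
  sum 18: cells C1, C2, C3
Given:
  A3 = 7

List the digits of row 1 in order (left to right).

7 in 3 cells must be {1,2,4}.
A2 = 2: the only remaining digit allowed by both the 7 across and the 15 down.
A1 = 15 − 9 = 6 completes the 15 down.
Given what's placed, B1 must be 5 to fit the 20 across and 11 down.
C1 = 20 − 11 = 9 completes the 20 across.

6, 5, 9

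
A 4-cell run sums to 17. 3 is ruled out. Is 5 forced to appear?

Counterexample: {1,2,6,8} sums to 17 under that restriction without using 5.

No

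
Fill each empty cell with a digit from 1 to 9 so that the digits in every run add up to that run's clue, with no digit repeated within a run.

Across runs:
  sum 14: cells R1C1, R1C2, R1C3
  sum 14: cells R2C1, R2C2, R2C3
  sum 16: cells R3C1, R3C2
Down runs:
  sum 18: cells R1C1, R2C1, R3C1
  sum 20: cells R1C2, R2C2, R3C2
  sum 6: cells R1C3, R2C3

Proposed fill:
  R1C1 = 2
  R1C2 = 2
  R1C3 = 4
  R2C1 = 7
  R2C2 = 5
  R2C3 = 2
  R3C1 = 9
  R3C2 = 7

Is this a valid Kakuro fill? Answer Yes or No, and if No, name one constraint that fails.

No — the down run R1C2–R3C2 sums to 14, not 20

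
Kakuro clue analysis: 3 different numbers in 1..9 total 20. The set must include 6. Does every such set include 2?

No

The only way to make 20 from 3 distinct digits under that restriction is {5,6,9}, which does not contain 2.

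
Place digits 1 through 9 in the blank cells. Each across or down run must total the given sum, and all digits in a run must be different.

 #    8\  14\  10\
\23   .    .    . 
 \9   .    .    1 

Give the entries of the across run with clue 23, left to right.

6 8 9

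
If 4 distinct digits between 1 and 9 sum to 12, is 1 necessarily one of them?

Every partition of 12 into 4 distinct digits includes 1: {1,2,3,6}, {1,2,4,5}.

Yes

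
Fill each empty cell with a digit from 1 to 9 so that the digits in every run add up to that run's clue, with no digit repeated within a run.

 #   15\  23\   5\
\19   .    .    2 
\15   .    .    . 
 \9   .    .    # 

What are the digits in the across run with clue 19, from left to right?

23 in 3 cells must be {6,8,9}.
R2C3 = 5 − 2 = 3 completes the 5 down.
R2C2 = 8: the only remaining digit allowed by both the 15 across and the 23 down.
Given what's placed, R3C2 must be 6 to fit the 9 across and 23 down.
R1C2 = 23 − 14 = 9 completes the 23 down.
R2C1 = 15 − 11 = 4 completes the 15 across.
R3C1 = 9 − 6 = 3 completes the 9 across.
R1C1 = 19 − 11 = 8 completes the 19 across.

8 9 2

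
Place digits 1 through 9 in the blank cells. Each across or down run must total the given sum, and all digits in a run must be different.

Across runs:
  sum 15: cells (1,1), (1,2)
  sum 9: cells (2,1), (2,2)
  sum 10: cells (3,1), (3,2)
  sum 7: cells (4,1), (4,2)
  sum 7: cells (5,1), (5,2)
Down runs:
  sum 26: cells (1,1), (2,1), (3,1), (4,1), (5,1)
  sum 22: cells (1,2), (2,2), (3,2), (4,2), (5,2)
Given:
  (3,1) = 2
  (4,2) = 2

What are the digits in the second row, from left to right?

4 5

(3,2) = 10 − 2 = 8 completes the 10 across.
(4,1) = 7 − 2 = 5 completes the 7 across.
Nothing is forced directly, so branch on (1,2), whose candidates are 6 or 7. If (1,2) = 7: that forces (1,1) = 8, (5,1) = 4, after which (5,2) would have to be in {3} for the 7 across but in {1,4} for the 22 down — contradiction. So (1,2) = 6.
(1,1) = 15 − 6 = 9 completes the 15 across.
No cell is forced outright now. (2,2) can only be 1 or 5 (the digits allowed by both its 9 across and its 22 down). If (2,2) = 1: then (2,1) would have to be in {8} for the 9 across but in {3,4,6,7} for the 26 down — contradiction. So (2,2) = 5.
(2,1) = 9 − 5 = 4 completes the 9 across.
(5,1) = 26 − 20 = 6 completes the 26 down.
(5,2) = 7 − 6 = 1 completes the 7 across.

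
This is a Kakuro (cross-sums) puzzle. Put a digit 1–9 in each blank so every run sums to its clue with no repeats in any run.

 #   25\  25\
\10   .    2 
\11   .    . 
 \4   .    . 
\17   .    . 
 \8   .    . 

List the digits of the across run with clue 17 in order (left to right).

9, 8

4 in 2 cells must be {1,3}; 17 in 2 cells must be {8,9}.
R1C1 = 10 − 2 = 8 completes the 10 across.
R4C1 = 9: the only remaining digit allowed by both the 17 across and the 25 down.
R4C2 = 17 − 9 = 8 completes the 17 across.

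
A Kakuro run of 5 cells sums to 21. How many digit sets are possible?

8

5 distinct digits from 1–9 sum between 15 and 35.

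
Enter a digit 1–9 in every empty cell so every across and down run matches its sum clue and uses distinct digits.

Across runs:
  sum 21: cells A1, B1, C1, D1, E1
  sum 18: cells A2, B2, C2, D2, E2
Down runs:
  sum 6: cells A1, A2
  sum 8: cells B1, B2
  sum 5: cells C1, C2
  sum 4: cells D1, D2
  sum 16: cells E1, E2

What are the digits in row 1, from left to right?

1 6 2 3 9

4 in 2 cells must be {1,3}; 16 in 2 cells must be {7,9}.
Only 7 fits E2 under both its across sum 18 and down sum 16.
E1 = 16 − 7 = 9 completes the 16 down.
Nothing is forced directly, so branch on A2, whose candidates are 1 or 2 or 5. If A2 = 1: that forces A1 = 5, D1 = 1, D2 = 3, B1 = 2, C1 = 4, after which B2 would have to be in {2,5} for the 18 across but in {6} for the 8 down — contradiction. If A2 = 2: that forces A1 = 4, D1 = 1, D2 = 3, C1 = 2, after which C2 would have to be in {1,5} for the 18 across but in {3} for the 5 down — contradiction. So A2 = 5.
A1 = 6 − 5 = 1 completes the 6 down.
D1 = 3: the only remaining digit allowed by both the 21 across and the 4 down.
D2 = 4 − 3 = 1 completes the 4 down.
Given what's placed, C1 must be 2 to fit the 21 across and 5 down.
C2 = 5 − 2 = 3 completes the 5 down.
B1 = 21 − 15 = 6 completes the 21 across.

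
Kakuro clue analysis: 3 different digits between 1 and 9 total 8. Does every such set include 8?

No

Counterexample: {1,2,5} sums to 8 without using 8.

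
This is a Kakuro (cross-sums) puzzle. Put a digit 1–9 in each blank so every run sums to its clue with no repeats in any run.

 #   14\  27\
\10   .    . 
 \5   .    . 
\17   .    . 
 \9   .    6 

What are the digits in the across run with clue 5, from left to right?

1 4

17 in 2 cells must be {8,9}.
Given what's placed, R2C2 must be 4 to fit the 5 across and 27 down.
Only 8 fits R3C1 under both its across sum 17 and down sum 14.
R3C2 = 17 − 8 = 9 completes the 17 across.
R4C1 = 9 − 6 = 3 completes the 9 across.
R1C2 = 27 − 19 = 8 completes the 27 down.
R2C1 = 5 − 4 = 1 completes the 5 across.
R1C1 = 10 − 8 = 2 completes the 10 across.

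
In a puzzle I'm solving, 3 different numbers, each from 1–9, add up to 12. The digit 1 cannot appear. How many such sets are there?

3 distinct digits from 1–9 sum between 6 and 24.
Dropping sets that contain 1.
Enumerating: {2,3,7}, {2,4,6}, {3,4,5}.

3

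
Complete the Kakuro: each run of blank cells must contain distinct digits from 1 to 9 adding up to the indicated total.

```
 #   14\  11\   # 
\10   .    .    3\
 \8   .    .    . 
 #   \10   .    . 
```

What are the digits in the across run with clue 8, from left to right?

5 2 1

3 in 2 cells must be {1,2}.
The 8 across and the 14 down share only 5, so R2C1 = 5.
R1C1 = 14 − 5 = 9 completes the 14 down.
R1C2 = 10 − 9 = 1 completes the 10 across.
R2C2 = 2: the only remaining digit allowed by both the 8 across and the 11 down.
R2C3 = 8 − 7 = 1 completes the 8 across.
R3C2 = 11 − 3 = 8 completes the 11 down.
R3C3 = 10 − 8 = 2 completes the 10 across.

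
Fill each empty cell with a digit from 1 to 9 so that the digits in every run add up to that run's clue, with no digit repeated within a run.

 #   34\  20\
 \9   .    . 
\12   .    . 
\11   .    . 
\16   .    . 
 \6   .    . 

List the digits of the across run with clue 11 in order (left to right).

16 in 2 cells must be {7,9}; 34 in 5 cells must be {4,6,7,8,9}.
Only 4 fits R5C1 under both its across sum 6 and down sum 34.
R5C2 = 6 − 4 = 2 completes the 6 across.
Nothing is forced directly, so branch on R4C1, whose candidates are 7 or 9. If R4C1 = 9: that forces R4C2 = 7, R2C2 = 4, R3C2 = 6, R1C2 = 1, R2C1 = 8, after which R3C1 would have to be in {5} for the 11 across but in {6,7} for the 34 down — contradiction. So R4C1 = 7.
R4C2 = 16 − 7 = 9 completes the 16 across.
No cell is forced outright now. R2C2 can only be 3 or 5 (the digits allowed by both its 12 across and its 20 down). If R2C2 = 5: then R2C1 would have to be in {7} for the 12 across but in {6,8,9} for the 34 down — contradiction. So R2C2 = 3.
R2C1 = 12 − 3 = 9 completes the 12 across.
Given what's placed, R3C2 must be 5 to fit the 11 across and 20 down.
R1C2 = 20 − 19 = 1 completes the 20 down.
R3C1 = 11 − 5 = 6 completes the 11 across.

6 5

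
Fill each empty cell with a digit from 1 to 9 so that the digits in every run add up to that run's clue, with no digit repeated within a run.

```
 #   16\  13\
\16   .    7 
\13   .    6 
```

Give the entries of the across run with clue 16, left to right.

16 in 2 cells must be {7,9}.
R1C1 = 16 − 7 = 9 completes the 16 across.
R2C1 = 13 − 6 = 7 completes the 13 across.

9 7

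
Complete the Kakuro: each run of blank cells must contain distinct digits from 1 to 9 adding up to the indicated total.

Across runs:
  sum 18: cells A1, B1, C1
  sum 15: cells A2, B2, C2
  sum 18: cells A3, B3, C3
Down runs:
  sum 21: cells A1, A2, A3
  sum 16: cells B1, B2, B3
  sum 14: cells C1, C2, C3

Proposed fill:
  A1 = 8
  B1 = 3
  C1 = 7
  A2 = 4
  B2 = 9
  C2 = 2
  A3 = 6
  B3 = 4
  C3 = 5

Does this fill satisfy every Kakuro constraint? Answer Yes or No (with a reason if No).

No — the down run A1–A3 sums to 18, not 21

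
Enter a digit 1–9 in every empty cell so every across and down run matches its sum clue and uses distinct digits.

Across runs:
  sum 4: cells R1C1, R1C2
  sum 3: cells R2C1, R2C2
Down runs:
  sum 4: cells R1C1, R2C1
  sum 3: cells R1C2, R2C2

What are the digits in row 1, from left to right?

4 in 2 cells must be {1,3}; 3 in 2 cells must be {1,2}.
The 4 across and the 3 down share only 1, so R1C2 = 1.
The 3 across and the 4 down share only 1, so R2C1 = 1.
R2C2 = 3 − 1 = 2 completes the 3 across.
R1C1 = 4 − 1 = 3 completes the 4 across.

3, 1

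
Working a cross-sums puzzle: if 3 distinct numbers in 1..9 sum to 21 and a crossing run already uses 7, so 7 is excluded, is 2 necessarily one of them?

No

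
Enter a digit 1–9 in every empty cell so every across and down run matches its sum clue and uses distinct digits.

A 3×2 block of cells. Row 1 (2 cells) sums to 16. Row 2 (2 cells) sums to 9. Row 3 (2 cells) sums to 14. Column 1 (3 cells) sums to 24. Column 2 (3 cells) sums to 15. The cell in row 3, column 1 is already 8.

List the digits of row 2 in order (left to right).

16 in 2 cells must be {7,9}; 24 in 3 cells must be {7,8,9}.
Given what's placed, (2,1) must be 7 to fit the 9 across and 24 down.
(2,2) = 9 − 7 = 2 completes the 9 across.
(3,2) = 14 − 8 = 6 completes the 14 across.
(1,1) = 24 − 15 = 9 completes the 24 down.
(1,2) = 16 − 9 = 7 completes the 16 across.

7 2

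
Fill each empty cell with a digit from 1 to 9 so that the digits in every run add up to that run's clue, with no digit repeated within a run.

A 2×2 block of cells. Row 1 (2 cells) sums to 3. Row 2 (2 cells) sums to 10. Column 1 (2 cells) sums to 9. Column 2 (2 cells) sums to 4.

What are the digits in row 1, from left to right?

3 in 2 cells must be {1,2}; 4 in 2 cells must be {1,3}.
The 3 across and the 4 down share only 1, so (1,2) = 1.
(2,2) = 4 − 1 = 3 completes the 4 down.
(1,1) = 3 − 1 = 2 completes the 3 across.
(2,1) = 10 − 3 = 7 completes the 10 across.

2 1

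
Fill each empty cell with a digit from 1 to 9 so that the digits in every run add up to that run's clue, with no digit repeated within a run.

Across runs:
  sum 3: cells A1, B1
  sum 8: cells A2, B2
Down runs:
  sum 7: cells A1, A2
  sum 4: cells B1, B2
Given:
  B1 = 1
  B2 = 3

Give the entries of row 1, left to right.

3 in 2 cells must be {1,2}; 4 in 2 cells must be {1,3}.
A1 = 3 − 1 = 2 completes the 3 across.
A2 = 8 − 3 = 5 completes the 8 across.

2, 1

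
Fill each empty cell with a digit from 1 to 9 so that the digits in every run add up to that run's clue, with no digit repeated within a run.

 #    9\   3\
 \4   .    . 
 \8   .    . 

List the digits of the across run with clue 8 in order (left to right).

6, 2

4 in 2 cells must be {1,3}; 3 in 2 cells must be {1,2}.
The 4 across and the 3 down share only 1, so R1C2 = 1.
R2C2 = 3 − 1 = 2 completes the 3 down.
R1C1 = 4 − 1 = 3 completes the 4 across.
R2C1 = 8 − 2 = 6 completes the 8 across.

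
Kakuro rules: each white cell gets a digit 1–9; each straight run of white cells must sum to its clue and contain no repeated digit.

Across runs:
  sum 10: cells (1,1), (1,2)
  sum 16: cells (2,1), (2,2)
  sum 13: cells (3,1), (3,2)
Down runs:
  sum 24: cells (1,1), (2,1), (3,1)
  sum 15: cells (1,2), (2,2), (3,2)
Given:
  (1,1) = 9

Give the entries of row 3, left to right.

16 in 2 cells must be {7,9}; 24 in 3 cells must be {7,8,9}.
(1,2) = 10 − 9 = 1 completes the 10 across.
Given what's placed, (2,1) must be 7 to fit the 16 across and 24 down.
(2,2) = 16 − 7 = 9 completes the 16 across.
(3,1) = 24 − 16 = 8 completes the 24 down.
(3,2) = 13 − 8 = 5 completes the 13 across.

8 5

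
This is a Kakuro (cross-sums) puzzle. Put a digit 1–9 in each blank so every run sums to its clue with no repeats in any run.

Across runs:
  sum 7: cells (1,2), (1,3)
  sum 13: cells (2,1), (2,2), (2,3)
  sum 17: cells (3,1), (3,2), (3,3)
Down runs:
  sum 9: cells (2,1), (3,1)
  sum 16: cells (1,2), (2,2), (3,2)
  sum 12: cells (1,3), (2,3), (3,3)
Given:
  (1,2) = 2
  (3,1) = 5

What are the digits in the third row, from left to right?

(1,3) = 7 − 2 = 5 completes the 7 across.
(2,1) = 9 − 5 = 4 completes the 9 down.
Nothing is forced directly, so branch on (3,2), whose candidates are 8 or 9. If (3,2) = 9: then (2,2) would have to be in {1,2,3,6,7,8} for the 13 across but in {5} for the 16 down — contradiction. So (3,2) = 8.
(2,2) = 16 − 10 = 6 completes the 16 down.
(2,3) = 13 − 10 = 3 completes the 13 across.
(3,3) = 17 − 13 = 4 completes the 17 across.

5 8 4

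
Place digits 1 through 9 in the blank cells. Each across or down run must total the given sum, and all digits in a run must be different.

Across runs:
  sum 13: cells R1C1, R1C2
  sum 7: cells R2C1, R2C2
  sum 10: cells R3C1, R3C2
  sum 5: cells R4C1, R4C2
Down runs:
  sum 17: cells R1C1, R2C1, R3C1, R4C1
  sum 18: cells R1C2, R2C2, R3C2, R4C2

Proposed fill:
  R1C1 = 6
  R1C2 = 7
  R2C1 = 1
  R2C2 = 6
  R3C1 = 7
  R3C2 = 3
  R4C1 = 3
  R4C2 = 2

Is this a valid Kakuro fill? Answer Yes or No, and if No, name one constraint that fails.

Yes

Across: 6+7=13; 1+6=7; 7+3=10; 3+2=5. Down: 6+1+7+3=17; 7+6+3+2=18. No digit repeats within any run.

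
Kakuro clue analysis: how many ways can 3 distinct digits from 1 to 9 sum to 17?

7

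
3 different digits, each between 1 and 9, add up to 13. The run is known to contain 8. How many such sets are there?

3 distinct digits from 1–9 sum between 6 and 24.
Keeping only sets containing 8.
Enumerating: {1,4,8}, {2,3,8}.

2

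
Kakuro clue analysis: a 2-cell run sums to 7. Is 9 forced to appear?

No

Counterexample: {1,6} sums to 7 without using 9.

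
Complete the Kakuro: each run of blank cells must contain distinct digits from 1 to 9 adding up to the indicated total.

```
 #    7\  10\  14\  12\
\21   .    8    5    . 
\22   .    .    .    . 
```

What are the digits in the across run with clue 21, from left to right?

1, 8, 5, 7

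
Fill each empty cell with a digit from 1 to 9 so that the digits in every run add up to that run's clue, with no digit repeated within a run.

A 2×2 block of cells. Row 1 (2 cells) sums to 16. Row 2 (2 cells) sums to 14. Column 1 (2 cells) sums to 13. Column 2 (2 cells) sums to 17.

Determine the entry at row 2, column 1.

16 in 2 cells must be {7,9}; 17 in 2 cells must be {8,9}.
The 16 across and the 17 down share only 9, so (1,2) = 9.
(2,2) = 17 − 9 = 8 completes the 17 down.
(1,1) = 16 − 9 = 7 completes the 16 across.
(2,1) = 14 − 8 = 6 completes the 14 across.

6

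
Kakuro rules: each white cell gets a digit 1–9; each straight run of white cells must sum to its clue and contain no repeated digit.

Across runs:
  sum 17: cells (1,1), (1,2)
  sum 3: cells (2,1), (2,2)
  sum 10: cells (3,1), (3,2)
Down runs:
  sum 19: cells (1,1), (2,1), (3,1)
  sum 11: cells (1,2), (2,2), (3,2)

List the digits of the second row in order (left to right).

2 1

17 in 2 cells must be {8,9}; 3 in 2 cells must be {1,2}.
The 17 across and the 11 down share only 8, so (1,2) = 8.
The 3 across and the 19 down share only 2, so (2,1) = 2.
(2,2) = 3 − 2 = 1 completes the 3 across.
(3,2) = 11 − 9 = 2 completes the 11 down.
(1,1) = 17 − 8 = 9 completes the 17 across.
(3,1) = 10 − 2 = 8 completes the 10 across.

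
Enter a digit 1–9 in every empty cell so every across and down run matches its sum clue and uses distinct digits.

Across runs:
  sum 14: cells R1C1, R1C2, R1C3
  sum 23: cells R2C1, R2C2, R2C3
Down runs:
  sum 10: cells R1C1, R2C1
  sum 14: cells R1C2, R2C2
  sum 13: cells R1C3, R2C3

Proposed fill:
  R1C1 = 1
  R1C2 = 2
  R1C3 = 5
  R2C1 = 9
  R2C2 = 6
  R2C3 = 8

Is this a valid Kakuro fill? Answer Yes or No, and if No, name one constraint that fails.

No — the across run R1C1–R1C3 sums to 8, not 14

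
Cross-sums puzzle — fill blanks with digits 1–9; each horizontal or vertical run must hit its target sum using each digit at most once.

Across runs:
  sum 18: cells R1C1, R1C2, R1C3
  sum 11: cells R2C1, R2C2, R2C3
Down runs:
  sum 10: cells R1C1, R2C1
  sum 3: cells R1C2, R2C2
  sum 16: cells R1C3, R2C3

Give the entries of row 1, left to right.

7 2 9

3 in 2 cells must be {1,2}; 16 in 2 cells must be {7,9}.
The 11 across and the 16 down share only 7, so R2C3 = 7.
R1C3 = 16 − 7 = 9 completes the 16 down.
Given what's placed, R2C2 must be 1 to fit the 11 across and 3 down.
R1C2 = 3 − 1 = 2 completes the 3 down.
R2C1 = 11 − 8 = 3 completes the 11 across.
R1C1 = 18 − 11 = 7 completes the 18 across.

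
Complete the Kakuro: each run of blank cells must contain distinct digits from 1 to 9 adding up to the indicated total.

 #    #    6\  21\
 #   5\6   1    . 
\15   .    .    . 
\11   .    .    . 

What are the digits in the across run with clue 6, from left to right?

1, 5

6 in 3 cells must be {1,2,3}.
R1C3 = 6 − 1 = 5 completes the 6 across.
Given what's placed, R3C3 must be 7 to fit the 11 across and 21 down.
R2C3 = 21 − 12 = 9 completes the 21 down.
R3C2 = 3: the only remaining digit allowed by both the 11 across and the 6 down.
R2C2 = 6 − 4 = 2 completes the 6 down.
R3C1 = 11 − 10 = 1 completes the 11 across.
R2C1 = 15 − 11 = 4 completes the 15 across.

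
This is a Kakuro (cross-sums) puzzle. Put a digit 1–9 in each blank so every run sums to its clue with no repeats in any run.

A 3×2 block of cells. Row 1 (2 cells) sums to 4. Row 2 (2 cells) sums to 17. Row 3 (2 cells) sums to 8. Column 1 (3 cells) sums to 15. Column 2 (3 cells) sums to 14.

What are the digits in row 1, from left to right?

1 3

4 in 2 cells must be {1,3}; 17 in 2 cells must be {8,9}.
Nothing is forced directly, so branch on (2,1), whose candidates are 8 or 9. If (2,1) = 9: that forces (1,1) = 1, (1,2) = 3, after which (2,2) would have to be in {8} for the 17 across but in {2,4,5,6,7,9} for the 14 down — contradiction. So (2,1) = 8.
(2,2) = 17 − 8 = 9 completes the 17 across.
Nothing is forced directly, so branch on (1,1), whose candidates are 1 or 3. If (1,1) = 3: that forces (1,2) = 1, after which (3,1) would have to be in {1,2,3,5,6,7} for the 8 across but in {4} for the 15 down — contradiction. So (1,1) = 1.
(1,2) = 4 − 1 = 3 completes the 4 across.
(3,1) = 15 − 9 = 6 completes the 15 down.
(3,2) = 8 − 6 = 2 completes the 8 across.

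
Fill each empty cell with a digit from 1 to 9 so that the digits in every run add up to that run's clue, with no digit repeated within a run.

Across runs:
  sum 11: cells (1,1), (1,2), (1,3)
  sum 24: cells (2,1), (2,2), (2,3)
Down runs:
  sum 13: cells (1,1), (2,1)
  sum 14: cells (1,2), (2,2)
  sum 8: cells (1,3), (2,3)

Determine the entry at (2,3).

7

24 in 3 cells must be {7,8,9}.
The 24 across and the 8 down share only 7, so (2,3) = 7.
(1,3) = 8 − 7 = 1 completes the 8 down.
Nothing is forced directly, so branch on (1,2), whose candidates are 6 or 8. If (1,2) = 8: then (1,1) would have to be in {2} for the 11 across but in {4,5,6,7,8,9} for the 13 down — contradiction. So (1,2) = 6.
(1,1) = 11 − 7 = 4 completes the 11 across.
(2,1) = 13 − 4 = 9 completes the 13 down.
(2,2) = 24 − 16 = 8 completes the 24 across.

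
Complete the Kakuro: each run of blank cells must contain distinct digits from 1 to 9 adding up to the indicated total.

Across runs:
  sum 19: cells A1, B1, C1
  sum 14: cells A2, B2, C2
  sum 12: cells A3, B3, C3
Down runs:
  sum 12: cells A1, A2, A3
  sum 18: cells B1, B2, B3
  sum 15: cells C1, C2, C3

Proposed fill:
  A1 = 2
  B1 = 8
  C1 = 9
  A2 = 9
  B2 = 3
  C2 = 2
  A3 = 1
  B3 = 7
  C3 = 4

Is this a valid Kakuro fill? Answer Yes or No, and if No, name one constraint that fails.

Yes

Across: 2+8+9=19; 9+3+2=14; 1+7+4=12. Down: 2+9+1=12; 8+3+7=18; 9+2+4=15. No digit repeats within any run.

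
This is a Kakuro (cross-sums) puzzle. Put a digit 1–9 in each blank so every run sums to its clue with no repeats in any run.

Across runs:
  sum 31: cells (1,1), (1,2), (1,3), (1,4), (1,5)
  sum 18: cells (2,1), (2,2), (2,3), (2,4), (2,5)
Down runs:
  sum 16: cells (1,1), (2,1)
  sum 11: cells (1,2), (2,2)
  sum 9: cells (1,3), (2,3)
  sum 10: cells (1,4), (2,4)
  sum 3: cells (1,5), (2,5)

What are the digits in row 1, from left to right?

9, 6, 8, 7, 1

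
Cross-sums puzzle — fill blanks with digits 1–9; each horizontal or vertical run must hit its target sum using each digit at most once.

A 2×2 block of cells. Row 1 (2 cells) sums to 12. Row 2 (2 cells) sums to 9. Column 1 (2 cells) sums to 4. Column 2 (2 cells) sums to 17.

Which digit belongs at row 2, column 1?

1

4 in 2 cells must be {1,3}; 17 in 2 cells must be {8,9}.
The 12 across and the 4 down share only 3, so (1,1) = 3.
(1,2) = 12 − 3 = 9 completes the 12 across.
(2,1) = 4 − 3 = 1 completes the 4 down.
(2,2) = 9 − 1 = 8 completes the 9 across.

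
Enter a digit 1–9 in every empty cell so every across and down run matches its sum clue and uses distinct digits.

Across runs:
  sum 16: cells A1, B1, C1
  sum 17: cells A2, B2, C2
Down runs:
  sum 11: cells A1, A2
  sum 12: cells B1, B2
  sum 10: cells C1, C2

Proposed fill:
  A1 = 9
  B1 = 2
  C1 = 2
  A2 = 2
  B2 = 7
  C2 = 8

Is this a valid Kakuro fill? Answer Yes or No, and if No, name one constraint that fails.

No — the across run A1–C1 sums to 13, not 16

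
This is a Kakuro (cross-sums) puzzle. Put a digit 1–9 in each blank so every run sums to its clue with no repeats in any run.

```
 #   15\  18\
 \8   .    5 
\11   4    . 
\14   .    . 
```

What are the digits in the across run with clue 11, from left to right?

4 7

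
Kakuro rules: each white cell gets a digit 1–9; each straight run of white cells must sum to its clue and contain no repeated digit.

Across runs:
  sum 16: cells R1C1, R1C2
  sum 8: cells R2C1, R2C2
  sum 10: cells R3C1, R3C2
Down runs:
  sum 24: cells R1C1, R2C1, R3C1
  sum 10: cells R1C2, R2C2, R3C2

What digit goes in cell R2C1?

7

16 in 2 cells must be {7,9}; 24 in 3 cells must be {7,8,9}.
The 16 across and the 10 down share only 7, so R1C2 = 7.
The 8 across and the 24 down share only 7, so R2C1 = 7.
R2C2 = 8 − 7 = 1 completes the 8 across.
R3C2 = 10 − 8 = 2 completes the 10 down.
R1C1 = 16 − 7 = 9 completes the 16 across.
R3C1 = 10 − 2 = 8 completes the 10 across.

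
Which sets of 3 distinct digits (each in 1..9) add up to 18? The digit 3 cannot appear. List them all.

{1,8,9}; {2,7,9}; {4,5,9}; {4,6,8}; {5,6,7}

3 distinct digits from 1–9 sum between 6 and 24.
Dropping sets that contain 3.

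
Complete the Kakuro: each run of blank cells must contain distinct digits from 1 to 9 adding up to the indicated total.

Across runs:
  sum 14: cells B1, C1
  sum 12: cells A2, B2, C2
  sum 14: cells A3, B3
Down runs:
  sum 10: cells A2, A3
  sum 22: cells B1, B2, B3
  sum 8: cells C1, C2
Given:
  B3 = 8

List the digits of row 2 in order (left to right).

4, 5, 3

A3 = 14 − 8 = 6 completes the 14 across.
A2 = 10 − 6 = 4 completes the 10 down.
B2 = 5: the only remaining digit allowed by both the 12 across and the 22 down.
C2 = 12 − 9 = 3 completes the 12 across.
B1 = 22 − 13 = 9 completes the 22 down.
C1 = 14 − 9 = 5 completes the 14 across.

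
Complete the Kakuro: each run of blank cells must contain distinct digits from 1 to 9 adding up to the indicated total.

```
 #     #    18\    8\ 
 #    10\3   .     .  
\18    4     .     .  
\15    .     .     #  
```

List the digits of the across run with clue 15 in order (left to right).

6 9

3 in 2 cells must be {1,2}.
R3C1 = 10 − 4 = 6 completes the 10 down.
R3C2 = 15 − 6 = 9 completes the 15 across.
Nothing is forced directly, so branch on R2C3, whose candidates are 5 or 6. If R2C3 = 5: then R1C3 would have to be in {1,2} for the 3 across but in {3} for the 8 down — contradiction. So R2C3 = 6.
R1C3 = 8 − 6 = 2 completes the 8 down.
R2C2 = 18 − 10 = 8 completes the 18 across.
R1C2 = 3 − 2 = 1 completes the 3 across.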